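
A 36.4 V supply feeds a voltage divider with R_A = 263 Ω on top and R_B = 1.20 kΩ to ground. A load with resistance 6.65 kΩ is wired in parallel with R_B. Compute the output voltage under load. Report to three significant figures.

V_out ≈ 28.9 V

The load sits in parallel with R_B: R_B‖R_L = (1200 × 6650) / (1200 + 6650) = 1017 Ω.
V_out = 36.4 × 1017 / (263 + 1017) = 36.4 × 1017/1280 = 28.9 V.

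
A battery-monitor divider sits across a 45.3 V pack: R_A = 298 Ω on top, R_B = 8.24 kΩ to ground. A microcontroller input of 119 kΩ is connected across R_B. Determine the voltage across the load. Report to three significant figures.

The load sits in parallel with R_B: R_B‖R_L = (8240 × 119000) / (8240 + 119000) = 7706 Ω.
V_out = 45.3 × 7706 / (298 + 7706) = 45.3 × 7706/8004 = 43.6 V.

V_out ≈ 43.6 V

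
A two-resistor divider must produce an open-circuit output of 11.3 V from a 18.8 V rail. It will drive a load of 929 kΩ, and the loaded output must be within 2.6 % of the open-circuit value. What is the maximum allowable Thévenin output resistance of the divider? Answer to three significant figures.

Loading drop = R_th/(R_th + R_L) ≤ 0.0260, so R_th ≤ R_L · ε/(1−ε) = 929 kΩ × 0.0260/0.9740 = 24.8 kΩ.

R_th ≤ 24.8 kΩ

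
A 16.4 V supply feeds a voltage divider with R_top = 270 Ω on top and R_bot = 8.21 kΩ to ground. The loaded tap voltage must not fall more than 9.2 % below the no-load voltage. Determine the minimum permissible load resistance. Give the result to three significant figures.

R_L(min) ≈ 2.58 kΩ

Output resistance R_th = R_top‖R_bot = (270 × 8210)/8480 = 261.4 Ω.
The fractional drop is R_th/(R_th + R_L); requiring this ≤ 0.0920 gives R_L ≥ R_th(1/0.0920 − 1) = 261.4 × 9.870 = 2.58 kΩ.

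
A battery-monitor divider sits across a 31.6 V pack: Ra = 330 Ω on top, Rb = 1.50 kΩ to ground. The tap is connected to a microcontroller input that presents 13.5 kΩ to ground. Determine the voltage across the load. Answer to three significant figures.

V_out ≈ 25.4 V

The load sits in parallel with Rb: Rb‖R_L = (1500 × 13500) / (1500 + 13500) = 1350 Ω.
V_out = 31.6 × 1350 / (330 + 1350) = 31.6 × 1350/1680 = 25.4 V.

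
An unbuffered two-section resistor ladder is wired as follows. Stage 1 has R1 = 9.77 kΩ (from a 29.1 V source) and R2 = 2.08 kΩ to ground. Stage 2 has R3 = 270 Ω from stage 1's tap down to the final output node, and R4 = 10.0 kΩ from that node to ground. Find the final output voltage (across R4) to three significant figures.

Stage 2 presents R3+R4 = 10270 Ω as a load on stage 1's tap.
Stage 1's lower leg becomes R2‖(R3+R4) = 1730 Ω, so V_mid = 29.1 × 1730/11500 = 4.377 V.
Stage 2 is itself unloaded: V_out = V_mid × R4/(R3+R4) = 4.377 × 10000/10270 = 4.26 V.

V_out ≈ 4.26 V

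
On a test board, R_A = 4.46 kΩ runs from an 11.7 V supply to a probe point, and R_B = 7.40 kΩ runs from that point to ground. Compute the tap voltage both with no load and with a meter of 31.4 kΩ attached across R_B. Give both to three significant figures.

Unloaded: 7.30 V; loaded: 6.71 V

Open-circuit: V = 11.7 × 7.40/(4.46 + 7.40) = 7.30 V.
With the load, R_B becomes R_B‖R_L = 5.989 kΩ, so V = 11.7 × 5.989/10.45 = 6.71 V.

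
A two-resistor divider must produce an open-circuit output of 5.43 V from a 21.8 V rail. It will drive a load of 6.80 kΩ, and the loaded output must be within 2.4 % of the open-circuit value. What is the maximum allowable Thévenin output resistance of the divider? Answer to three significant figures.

R_th ≤ 167 Ω

Loading drop = R_th/(R_th + R_L) ≤ 0.0240, so R_th ≤ R_L · ε/(1−ε) = 6.80 kΩ × 0.0240/0.9760 = 167 Ω.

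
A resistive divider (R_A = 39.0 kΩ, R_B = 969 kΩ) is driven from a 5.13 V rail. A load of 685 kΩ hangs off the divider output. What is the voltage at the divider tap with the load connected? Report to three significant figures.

V_out ≈ 4.68 V

The load sits in parallel with R_B: R_B‖R_L = (969 × 685) / (969 + 685) = 401.3 kΩ.
V_out = 5.13 × 401.3 / (39.0 + 401.3) = 5.13 × 401.3/440.3 = 4.68 V.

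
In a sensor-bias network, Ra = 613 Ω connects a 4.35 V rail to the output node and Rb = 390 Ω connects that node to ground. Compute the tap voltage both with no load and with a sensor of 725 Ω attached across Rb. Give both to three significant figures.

Open-circuit: V = 4.35 × 390/(613 + 390) = 1.69 V.
With the load, Rb becomes Rb‖R_L = 253.6 Ω, so V = 4.35 × 253.6/866.6 = 1.27 V.

Unloaded: 1.69 V; loaded: 1.27 V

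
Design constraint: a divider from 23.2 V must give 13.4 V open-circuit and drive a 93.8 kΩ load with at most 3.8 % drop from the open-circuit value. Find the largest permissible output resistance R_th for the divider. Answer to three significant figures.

Loading drop = R_th/(R_th + R_L) ≤ 0.0380, so R_th ≤ R_L · ε/(1−ε) = 93.8 kΩ × 0.0380/0.9620 = 3.71 kΩ.
(Any R1, R2 with R2/(R1+R2) = 0.578 and R1‖R2 ≤ 3.71 kΩ will meet the spec.)

R_th ≤ 3.71 kΩ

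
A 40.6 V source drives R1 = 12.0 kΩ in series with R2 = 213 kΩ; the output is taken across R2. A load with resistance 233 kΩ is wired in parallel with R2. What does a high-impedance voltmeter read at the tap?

The load sits in parallel with R2: R2‖R_L = (213 × 233) / (213 + 233) = 111.3 kΩ.
V_out = 40.6 × 111.3 / (12.0 + 111.3) = 40.6 × 111.3/123.3 = 36.6 V.

V_out ≈ 36.6 V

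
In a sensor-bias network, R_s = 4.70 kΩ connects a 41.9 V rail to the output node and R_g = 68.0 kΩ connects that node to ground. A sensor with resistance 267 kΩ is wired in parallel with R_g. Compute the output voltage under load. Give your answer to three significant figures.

V_out ≈ 38.6 V

The load sits in parallel with R_g: R_g‖R_L = (68.0 × 267) / (68.0 + 267) = 54.20 kΩ.
V_out = 41.9 × 54.20 / (4.70 + 54.20) = 41.9 × 54.20/58.90 = 38.6 V.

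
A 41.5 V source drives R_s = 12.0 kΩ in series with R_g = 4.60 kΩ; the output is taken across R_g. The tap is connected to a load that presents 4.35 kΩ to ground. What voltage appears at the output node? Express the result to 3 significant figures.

V_out ≈ 6.52 V

The load sits in parallel with R_g: R_g‖R_L = (4.60 × 4.35) / (4.60 + 4.35) = 2.236 kΩ.
V_out = 41.5 × 2.236 / (12.0 + 2.236) = 41.5 × 2.236/14.24 = 6.52 V.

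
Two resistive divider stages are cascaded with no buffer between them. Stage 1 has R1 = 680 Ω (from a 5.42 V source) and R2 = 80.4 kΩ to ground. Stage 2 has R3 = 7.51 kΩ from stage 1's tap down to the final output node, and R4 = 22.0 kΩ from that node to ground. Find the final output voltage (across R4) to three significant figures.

Stage 2 presents R3+R4 = 29510 Ω as a load on stage 1's tap.
Stage 1's lower leg becomes R2‖(R3+R4) = 21590 Ω, so V_mid = 5.42 × 21590/22270 = 5.254 V.
Stage 2 is itself unloaded: V_out = V_mid × R4/(R3+R4) = 5.254 × 22000/29510 = 3.92 V.

V_out ≈ 3.92 V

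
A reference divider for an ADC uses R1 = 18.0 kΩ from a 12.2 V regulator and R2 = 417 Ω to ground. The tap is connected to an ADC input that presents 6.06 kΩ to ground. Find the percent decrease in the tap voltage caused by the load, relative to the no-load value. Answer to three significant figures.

The divider's output (Thévenin) resistance is R1‖R2 = 407.6 Ω.
Fractional drop under load = R_th/(R_th + R_L) = 407.6 / (407.6 + 6060) = 0.06302.
So the output falls by 6.30 %.

6.30 %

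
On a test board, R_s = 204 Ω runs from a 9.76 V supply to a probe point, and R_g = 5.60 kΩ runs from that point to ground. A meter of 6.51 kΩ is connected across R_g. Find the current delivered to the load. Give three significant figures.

I_L ≈ 1.40 mA

R_g‖R_L = 3010 Ω; V_out = 9.76 × 3010/3214 = 9.141 V.
I_L = V_out / R_L = 9.141 / 6.51 kΩ = 1.40 mA.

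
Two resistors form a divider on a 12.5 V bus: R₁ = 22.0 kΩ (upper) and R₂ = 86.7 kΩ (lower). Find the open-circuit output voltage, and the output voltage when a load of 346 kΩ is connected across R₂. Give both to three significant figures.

Open-circuit: V = 12.5 × 86.7/(22.0 + 86.7) = 9.97 V.
With the load, R₂ becomes R₂‖R_L = 69.33 kΩ, so V = 12.5 × 69.33/91.33 = 9.49 V.

Unloaded: 9.97 V; loaded: 9.49 V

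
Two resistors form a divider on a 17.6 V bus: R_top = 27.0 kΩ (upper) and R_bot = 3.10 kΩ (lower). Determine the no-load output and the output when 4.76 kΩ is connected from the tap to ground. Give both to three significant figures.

Open-circuit: V = 17.6 × 3.10/(27.0 + 3.10) = 1.81 V.
With the load, R_bot becomes R_bot‖R_L = 1.877 kΩ, so V = 17.6 × 1.877/28.88 = 1.14 V.

Unloaded: 1.81 V; loaded: 1.14 V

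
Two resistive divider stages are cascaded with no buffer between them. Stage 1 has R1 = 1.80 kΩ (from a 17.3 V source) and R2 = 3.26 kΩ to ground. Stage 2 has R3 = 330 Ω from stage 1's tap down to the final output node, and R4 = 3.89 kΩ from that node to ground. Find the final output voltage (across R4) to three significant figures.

Stage 2 presents R3+R4 = 4220 Ω as a load on stage 1's tap.
Stage 1's lower leg becomes R2‖(R3+R4) = 1839 Ω, so V_mid = 17.3 × 1839/3639 = 8.743 V.
Stage 2 is itself unloaded: V_out = V_mid × R4/(R3+R4) = 8.743 × 3890/4220 = 8.06 V.

V_out ≈ 8.06 V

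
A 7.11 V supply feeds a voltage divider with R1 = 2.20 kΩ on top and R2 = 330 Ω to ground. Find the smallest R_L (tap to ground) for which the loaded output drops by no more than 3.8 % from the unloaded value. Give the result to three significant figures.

Output resistance R_th = R1‖R2 = (2200 × 330)/2530 = 287.0 Ω.
The fractional drop is R_th/(R_th + R_L); requiring this ≤ 0.0380 gives R_L ≥ R_th(1/0.0380 − 1) = 287.0 × 25.32 = 7.26 kΩ.

R_L(min) ≈ 7.26 kΩ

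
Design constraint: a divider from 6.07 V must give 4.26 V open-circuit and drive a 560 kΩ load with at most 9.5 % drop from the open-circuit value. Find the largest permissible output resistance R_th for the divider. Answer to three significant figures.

Loading drop = R_th/(R_th + R_L) ≤ 0.0950, so R_th ≤ R_L · ε/(1−ε) = 560 kΩ × 0.0950/0.9050 = 58.8 kΩ.

R_th ≤ 58.8 kΩ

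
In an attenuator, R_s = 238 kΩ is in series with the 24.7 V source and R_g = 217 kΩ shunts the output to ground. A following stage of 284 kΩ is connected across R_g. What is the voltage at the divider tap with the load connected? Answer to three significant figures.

The load sits in parallel with R_g: R_g‖R_L = (217 × 284) / (217 + 284) = 123.0 kΩ.
V_out = 24.7 × 123.0 / (238 + 123.0) = 24.7 × 123.0/361.0 = 8.42 V.
(Unloaded it would have been 11.8 V.)

V_out ≈ 8.42 V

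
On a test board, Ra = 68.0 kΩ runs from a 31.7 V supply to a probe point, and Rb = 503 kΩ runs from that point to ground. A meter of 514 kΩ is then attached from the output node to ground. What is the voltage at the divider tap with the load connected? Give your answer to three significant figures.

V_out ≈ 25.0 V

The load sits in parallel with Rb: Rb‖R_L = (503 × 514) / (503 + 514) = 254.2 kΩ.
V_out = 31.7 × 254.2 / (68.0 + 254.2) = 31.7 × 254.2/322.2 = 25.0 V.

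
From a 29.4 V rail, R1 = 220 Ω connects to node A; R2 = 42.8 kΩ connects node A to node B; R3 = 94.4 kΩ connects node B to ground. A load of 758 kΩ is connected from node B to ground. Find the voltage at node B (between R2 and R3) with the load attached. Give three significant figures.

At node B, R3 is in parallel with the load: R3‖R_L = 83950 Ω.
Below node A the resistance is R2 + (R3‖R_L) = 126700 Ω, so V_A = 29.4 × 126700/127000 = 29.35 V.
Then V_B = V_A × (R3‖R_L)/(R2 + R3‖R_L) = 29.35 × 83950/126700 = 19.4 V.

V ≈ 19.4 V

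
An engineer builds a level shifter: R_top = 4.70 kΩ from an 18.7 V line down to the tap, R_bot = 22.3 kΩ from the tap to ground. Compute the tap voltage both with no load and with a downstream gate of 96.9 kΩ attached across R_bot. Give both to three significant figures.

Unloaded: 15.4 V; loaded: 14.8 V

Open-circuit: V = 18.7 × 22.3/(4.70 + 22.3) = 15.4 V.
With the load, R_bot becomes R_bot‖R_L = 18.13 kΩ, so V = 18.7 × 18.13/22.83 = 14.8 V.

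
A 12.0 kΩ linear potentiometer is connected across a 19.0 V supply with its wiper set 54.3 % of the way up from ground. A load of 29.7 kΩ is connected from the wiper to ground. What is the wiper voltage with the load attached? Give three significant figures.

The wiper splits the pot into (1−α)R = 5.484 kΩ above and αR = 6.516 kΩ below.
Lower section ‖ load = 5.344 kΩ.
V_wiper = 19.0 × 5.344/(5.484 + 5.344) = 9.38 V.

V ≈ 9.38 V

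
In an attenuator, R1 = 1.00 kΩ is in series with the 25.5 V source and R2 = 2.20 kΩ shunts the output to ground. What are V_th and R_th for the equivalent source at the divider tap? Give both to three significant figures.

V_th = 17.5 V, R_th = 688 Ω

V_th is the open-circuit tap voltage: 25.5 × 2.20/(1.00 + 2.20) = 17.5 V.
With the supply zeroed, R1 and R2 appear in parallel from the tap: R_th = R1‖R2 = (1.00 × 2.20)/3.200 = 688 Ω.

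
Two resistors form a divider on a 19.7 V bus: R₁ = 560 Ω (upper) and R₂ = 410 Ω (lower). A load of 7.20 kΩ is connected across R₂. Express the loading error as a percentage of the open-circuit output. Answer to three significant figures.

3.18 %

The divider's output (Thévenin) resistance is R₁‖R₂ = 236.7 Ω.
Fractional drop under load = R_th/(R_th + R_L) = 236.7 / (236.7 + 7200) = 0.03183.
So the output falls by 3.18 %.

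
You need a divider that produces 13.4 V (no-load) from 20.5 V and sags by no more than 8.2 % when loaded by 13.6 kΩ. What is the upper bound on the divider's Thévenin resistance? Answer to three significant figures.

Loading drop = R_th/(R_th + R_L) ≤ 0.0820, so R_th ≤ R_L · ε/(1−ε) = 13.6 kΩ × 0.0820/0.9180 = 1.21 kΩ.
(Any R1, R2 with R2/(R1+R2) = 0.654 and R1‖R2 ≤ 1.21 kΩ will meet the spec.)

R_th ≤ 1.21 kΩ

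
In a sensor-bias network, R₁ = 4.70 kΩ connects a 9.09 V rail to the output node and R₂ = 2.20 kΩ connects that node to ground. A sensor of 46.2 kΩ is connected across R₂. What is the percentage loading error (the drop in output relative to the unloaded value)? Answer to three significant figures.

The divider's output (Thévenin) resistance is R₁‖R₂ = 1.499 kΩ.
Fractional drop under load = R_th/(R_th + R_L) = 1.499 / (1.499 + 46.2) = 0.03142.
So the output falls by 3.14 %.

3.14 %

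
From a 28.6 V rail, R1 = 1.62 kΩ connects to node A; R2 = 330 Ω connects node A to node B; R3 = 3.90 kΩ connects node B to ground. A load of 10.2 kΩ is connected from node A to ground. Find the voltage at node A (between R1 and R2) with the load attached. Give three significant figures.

Below node A the series string R2+R3 = 4230 Ω sits in parallel with the 10200 Ω load: 2990 Ω.
V_A = 28.6 × 2990/(1620 + 2990) = 18.5 V.

V ≈ 18.5 V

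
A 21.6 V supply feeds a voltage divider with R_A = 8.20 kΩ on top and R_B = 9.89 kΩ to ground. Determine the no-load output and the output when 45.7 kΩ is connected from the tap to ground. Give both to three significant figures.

Unloaded: 11.8 V; loaded: 10.8 V

Open-circuit: V = 21.6 × 9.89/(8.20 + 9.89) = 11.8 V.
With the load, R_B becomes R_B‖R_L = 8.130 kΩ, so V = 21.6 × 8.130/16.33 = 10.8 V.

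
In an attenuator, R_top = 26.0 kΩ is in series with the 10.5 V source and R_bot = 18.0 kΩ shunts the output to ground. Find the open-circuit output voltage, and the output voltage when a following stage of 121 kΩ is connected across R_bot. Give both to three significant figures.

Open-circuit: V = 10.5 × 18.0/(26.0 + 18.0) = 4.30 V.
With the load, R_bot becomes R_bot‖R_L = 15.67 kΩ, so V = 10.5 × 15.67/41.67 = 3.95 V.

Unloaded: 4.30 V; loaded: 3.95 V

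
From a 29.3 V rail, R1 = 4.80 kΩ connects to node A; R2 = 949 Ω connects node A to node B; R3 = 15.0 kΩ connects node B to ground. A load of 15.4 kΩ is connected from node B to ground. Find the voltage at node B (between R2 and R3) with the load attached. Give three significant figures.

V ≈ 16.7 V

At node B, R3 is in parallel with the load: R3‖R_L = 7599 Ω.
Below node A the resistance is R2 + (R3‖R_L) = 8548 Ω, so V_A = 29.3 × 8548/13350 = 18.76 V.
Then V_B = V_A × (R3‖R_L)/(R2 + R3‖R_L) = 18.76 × 7599/8548 = 16.7 V.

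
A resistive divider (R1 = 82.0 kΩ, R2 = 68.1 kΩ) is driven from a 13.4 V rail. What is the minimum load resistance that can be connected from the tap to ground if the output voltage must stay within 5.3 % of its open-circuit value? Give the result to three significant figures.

Output resistance R_th = R1‖R2 = (82.0 × 68.1)/150.1 = 37.20 kΩ.
The fractional drop is R_th/(R_th + R_L); requiring this ≤ 0.0530 gives R_L ≥ R_th(1/0.0530 − 1) = 37.20 × 17.87 = 665 kΩ.

R_L(min) ≈ 665 kΩ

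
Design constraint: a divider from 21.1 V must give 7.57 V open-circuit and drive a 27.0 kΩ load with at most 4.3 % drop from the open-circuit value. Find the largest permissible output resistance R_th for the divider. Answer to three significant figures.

R_th ≤ 1.21 kΩ

Loading drop = R_th/(R_th + R_L) ≤ 0.0430, so R_th ≤ R_L · ε/(1−ε) = 27.0 kΩ × 0.0430/0.9570 = 1.21 kΩ.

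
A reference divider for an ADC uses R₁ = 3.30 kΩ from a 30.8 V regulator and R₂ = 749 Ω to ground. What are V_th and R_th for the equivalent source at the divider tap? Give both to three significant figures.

V_th is the open-circuit tap voltage: 30.8 × 749/(3300 + 749) = 5.70 V.
With the supply zeroed, R₁ and R₂ appear in parallel from the tap: R_th = R₁‖R₂ = (3300 × 749)/4049 = 610 Ω.

V_th = 5.70 V, R_th = 610 Ω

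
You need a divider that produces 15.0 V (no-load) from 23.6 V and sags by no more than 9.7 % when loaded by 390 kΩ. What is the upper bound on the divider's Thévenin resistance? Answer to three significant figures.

R_th ≤ 41.9 kΩ

Loading drop = R_th/(R_th + R_L) ≤ 0.0970, so R_th ≤ R_L · ε/(1−ε) = 390 kΩ × 0.0970/0.9030 = 41.9 kΩ.
(Any R1, R2 with R2/(R1+R2) = 0.636 and R1‖R2 ≤ 41.9 kΩ will meet the spec.)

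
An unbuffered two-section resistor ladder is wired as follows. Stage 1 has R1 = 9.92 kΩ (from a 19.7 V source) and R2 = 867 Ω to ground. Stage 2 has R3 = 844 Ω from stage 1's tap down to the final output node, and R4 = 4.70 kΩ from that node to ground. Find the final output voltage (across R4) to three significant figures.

V_out ≈ 1.17 V

Stage 2 presents R3+R4 = 5544 Ω as a load on stage 1's tap.
Stage 1's lower leg becomes R2‖(R3+R4) = 749.8 Ω, so V_mid = 19.7 × 749.8/10670 = 1.384 V.
Stage 2 is itself unloaded: V_out = V_mid × R4/(R3+R4) = 1.384 × 4700/5544 = 1.17 V.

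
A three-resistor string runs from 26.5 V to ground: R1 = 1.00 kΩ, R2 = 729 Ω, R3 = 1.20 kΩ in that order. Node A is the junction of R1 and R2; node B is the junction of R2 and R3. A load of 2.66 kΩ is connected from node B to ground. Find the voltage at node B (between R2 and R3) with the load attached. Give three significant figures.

At node B, R3 is in parallel with the load: R3‖R_L = 826.9 Ω.
Below node A the resistance is R2 + (R3‖R_L) = 1556 Ω, so V_A = 26.5 × 1556/2556 = 16.13 V.
Then V_B = V_A × (R3‖R_L)/(R2 + R3‖R_L) = 16.13 × 826.9/1556 = 8.57 V.

V ≈ 8.57 V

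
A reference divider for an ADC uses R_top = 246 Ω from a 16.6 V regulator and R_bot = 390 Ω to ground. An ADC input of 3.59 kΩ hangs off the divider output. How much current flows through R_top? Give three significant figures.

I ≈ 27.8 mA

R_bot‖R_L = 351.8 Ω, so the source sees R_top + R_bot‖R_L = 597.8 Ω.
I = 16.6 V / 597.8 Ω = 27.8 mA.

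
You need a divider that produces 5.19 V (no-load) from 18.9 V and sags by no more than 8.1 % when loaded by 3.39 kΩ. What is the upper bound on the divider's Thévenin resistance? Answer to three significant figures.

Loading drop = R_th/(R_th + R_L) ≤ 0.0810, so R_th ≤ R_L · ε/(1−ε) = 3.39 kΩ × 0.0810/0.9190 = 299 Ω.
(Any R1, R2 with R2/(R1+R2) = 0.275 and R1‖R2 ≤ 299 Ω will meet the spec.)

R_th ≤ 299 Ω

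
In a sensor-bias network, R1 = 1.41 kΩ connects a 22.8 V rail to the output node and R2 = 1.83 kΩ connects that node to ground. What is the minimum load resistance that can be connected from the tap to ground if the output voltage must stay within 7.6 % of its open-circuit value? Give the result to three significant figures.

Output resistance R_th = R1‖R2 = (1410 × 1830)/3240 = 796.4 Ω.
The fractional drop is R_th/(R_th + R_L); requiring this ≤ 0.0760 gives R_L ≥ R_th(1/0.0760 − 1) = 796.4 × 12.16 = 9.68 kΩ.

R_L(min) ≈ 9.68 kΩ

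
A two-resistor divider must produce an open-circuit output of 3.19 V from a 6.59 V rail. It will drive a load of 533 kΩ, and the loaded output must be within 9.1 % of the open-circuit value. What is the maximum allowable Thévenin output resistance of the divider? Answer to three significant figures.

Loading drop = R_th/(R_th + R_L) ≤ 0.0910, so R_th ≤ R_L · ε/(1−ε) = 533 kΩ × 0.0910/0.9090 = 53.4 kΩ.

R_th ≤ 53.4 kΩ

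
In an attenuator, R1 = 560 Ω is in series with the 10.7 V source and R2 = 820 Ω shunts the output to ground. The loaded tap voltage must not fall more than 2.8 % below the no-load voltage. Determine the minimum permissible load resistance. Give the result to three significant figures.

Output resistance R_th = R1‖R2 = (560 × 820)/1380 = 332.8 Ω.
The fractional drop is R_th/(R_th + R_L); requiring this ≤ 0.0280 gives R_L ≥ R_th(1/0.0280 − 1) = 332.8 × 34.71 = 11.6 kΩ.

R_L(min) ≈ 11.6 kΩ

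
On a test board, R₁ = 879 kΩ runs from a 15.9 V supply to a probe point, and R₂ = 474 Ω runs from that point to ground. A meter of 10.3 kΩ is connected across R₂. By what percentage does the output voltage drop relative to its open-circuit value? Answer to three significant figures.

The divider's output (Thévenin) resistance is R₁‖R₂ = 473.7 Ω.
Fractional drop under load = R_th/(R_th + R_L) = 473.7 / (473.7 + 10300) = 0.04397.
So the output falls by 4.40 %.

4.40 %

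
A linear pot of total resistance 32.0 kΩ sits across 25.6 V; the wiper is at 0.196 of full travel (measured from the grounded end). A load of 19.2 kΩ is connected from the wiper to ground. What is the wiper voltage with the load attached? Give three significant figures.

V ≈ 3.97 V

The wiper splits the pot into (1−α)R = 25.73 kΩ above and αR = 6.272 kΩ below.
Lower section ‖ load = 4.728 kΩ.
V_wiper = 25.6 × 4.728/(25.73 + 4.728) = 3.97 V.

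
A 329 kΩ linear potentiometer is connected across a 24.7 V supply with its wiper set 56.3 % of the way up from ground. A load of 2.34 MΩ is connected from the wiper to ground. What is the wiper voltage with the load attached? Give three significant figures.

V ≈ 13.4 V

The wiper splits the pot into (1−α)R = 143.8 kΩ above and αR = 185.2 kΩ below.
Lower section ‖ load = 171.6 kΩ.
V_wiper = 24.7 × 171.6/(143.8 + 171.6) = 13.4 V.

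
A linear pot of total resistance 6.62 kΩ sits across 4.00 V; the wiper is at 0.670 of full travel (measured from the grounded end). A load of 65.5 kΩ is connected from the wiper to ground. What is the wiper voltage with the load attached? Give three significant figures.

The wiper splits the pot into (1−α)R = 2.185 kΩ above and αR = 4.435 kΩ below.
Lower section ‖ load = 4.154 kΩ.
V_wiper = 4.00 × 4.154/(2.185 + 4.154) = 2.62 V.

V ≈ 2.62 V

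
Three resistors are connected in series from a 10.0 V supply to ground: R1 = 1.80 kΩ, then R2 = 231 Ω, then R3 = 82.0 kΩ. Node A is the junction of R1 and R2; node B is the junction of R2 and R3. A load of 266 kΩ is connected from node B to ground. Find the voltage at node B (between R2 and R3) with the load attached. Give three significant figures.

V ≈ 9.69 V

At node B, R3 is in parallel with the load: R3‖R_L = 62680 Ω.
Below node A the resistance is R2 + (R3‖R_L) = 62910 Ω, so V_A = 10.0 × 62910/64710 = 9.722 V.
Then V_B = V_A × (R3‖R_L)/(R2 + R3‖R_L) = 9.722 × 62680/62910 = 9.69 V.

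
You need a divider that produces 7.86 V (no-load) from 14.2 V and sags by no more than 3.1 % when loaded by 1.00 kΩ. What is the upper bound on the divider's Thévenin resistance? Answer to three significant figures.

Loading drop = R_th/(R_th + R_L) ≤ 0.0310, so R_th ≤ R_L · ε/(1−ε) = 1.00 kΩ × 0.0310/0.9690 = 32.0 Ω.
(Any R1, R2 with R2/(R1+R2) = 0.554 and R1‖R2 ≤ 32.0 Ω will meet the spec.)

R_th ≤ 32.0 Ω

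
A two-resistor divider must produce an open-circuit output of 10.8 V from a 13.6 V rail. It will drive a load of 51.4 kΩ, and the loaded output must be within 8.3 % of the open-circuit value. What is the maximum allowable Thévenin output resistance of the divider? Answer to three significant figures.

Loading drop = R_th/(R_th + R_L) ≤ 0.0830, so R_th ≤ R_L · ε/(1−ε) = 51.4 kΩ × 0.0830/0.9170 = 4.65 kΩ.
(Any R1, R2 with R2/(R1+R2) = 0.794 and R1‖R2 ≤ 4.65 kΩ will meet the spec.)

R_th ≤ 4.65 kΩ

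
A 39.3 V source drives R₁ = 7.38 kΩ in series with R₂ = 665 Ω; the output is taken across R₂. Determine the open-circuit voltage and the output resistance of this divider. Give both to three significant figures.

V_th is the open-circuit tap voltage: 39.3 × 665/(7380 + 665) = 3.25 V.
With the supply zeroed, R₁ and R₂ appear in parallel from the tap: R_th = R₁‖R₂ = (7380 × 665)/8045 = 610 Ω.

V_th = 3.25 V, R_th = 610 Ω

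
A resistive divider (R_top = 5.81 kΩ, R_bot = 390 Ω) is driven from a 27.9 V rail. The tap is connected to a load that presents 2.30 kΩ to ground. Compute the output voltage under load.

The load sits in parallel with R_bot: R_bot‖R_L = (390 × 2300) / (390 + 2300) = 333.5 Ω.
V_out = 27.9 × 333.5 / (5810 + 333.5) = 27.9 × 333.5/6143 = 1.51 V.

V_out ≈ 1.51 V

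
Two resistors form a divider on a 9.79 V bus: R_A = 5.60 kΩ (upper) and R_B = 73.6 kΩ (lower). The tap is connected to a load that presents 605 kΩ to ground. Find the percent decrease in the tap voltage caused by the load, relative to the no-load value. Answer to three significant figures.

0.853 %

The divider's output (Thévenin) resistance is R_A‖R_B = 5.204 kΩ.
Fractional drop under load = R_th/(R_th + R_L) = 5.204 / (5.204 + 605) = 0.008528.
So the output falls by 0.853 %.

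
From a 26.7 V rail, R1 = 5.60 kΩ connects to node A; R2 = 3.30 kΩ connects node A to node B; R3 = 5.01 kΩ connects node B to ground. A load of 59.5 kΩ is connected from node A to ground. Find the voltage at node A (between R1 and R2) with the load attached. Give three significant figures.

Below node A the series string R2+R3 = 8.310 kΩ sits in parallel with the 59.5 kΩ load: 7.292 kΩ.
V_A = 26.7 × 7.292/(5.60 + 7.292) = 15.1 V.

V ≈ 15.1 V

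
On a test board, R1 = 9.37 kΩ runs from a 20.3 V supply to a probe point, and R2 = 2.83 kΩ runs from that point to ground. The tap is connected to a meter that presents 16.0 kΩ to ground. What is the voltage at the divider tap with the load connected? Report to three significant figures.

The load sits in parallel with R2: R2‖R_L = (2.83 × 16.0) / (2.83 + 16.0) = 2.405 kΩ.
V_out = 20.3 × 2.405 / (9.37 + 2.405) = 20.3 × 2.405/11.77 = 4.15 V.

V_out ≈ 4.15 V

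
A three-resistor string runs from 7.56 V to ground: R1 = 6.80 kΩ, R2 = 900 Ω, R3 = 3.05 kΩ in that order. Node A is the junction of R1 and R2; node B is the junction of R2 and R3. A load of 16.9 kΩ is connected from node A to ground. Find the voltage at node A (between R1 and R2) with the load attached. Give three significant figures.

V ≈ 2.42 V

Below node A the series string R2+R3 = 3950 Ω sits in parallel with the 16900 Ω load: 3202 Ω.
V_A = 7.56 × 3202/(6800 + 3202) = 2.42 V.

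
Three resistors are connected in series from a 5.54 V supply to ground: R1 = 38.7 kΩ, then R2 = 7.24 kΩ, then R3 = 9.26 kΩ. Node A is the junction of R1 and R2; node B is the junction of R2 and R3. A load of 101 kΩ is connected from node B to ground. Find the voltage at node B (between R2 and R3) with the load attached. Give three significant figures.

V ≈ 0.863 V

At node B, R3 is in parallel with the load: R3‖R_L = 8.482 kΩ.
Below node A the resistance is R2 + (R3‖R_L) = 15.72 kΩ, so V_A = 5.54 × 15.72/54.42 = 1.600 V.
Then V_B = V_A × (R3‖R_L)/(R2 + R3‖R_L) = 1.600 × 8.482/15.72 = 0.863 V.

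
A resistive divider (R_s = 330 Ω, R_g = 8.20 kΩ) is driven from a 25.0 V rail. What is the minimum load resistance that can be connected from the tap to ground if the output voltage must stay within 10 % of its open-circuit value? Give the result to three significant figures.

Output resistance R_th = R_s‖R_g = (330 × 8200)/8530 = 317.2 Ω.
The fractional drop is R_th/(R_th + R_L); requiring this ≤ 0.100 gives R_L ≥ R_th(1/0.100 − 1) = 317.2 × 9.000 = 2.86 kΩ.

R_L(min) ≈ 2.86 kΩ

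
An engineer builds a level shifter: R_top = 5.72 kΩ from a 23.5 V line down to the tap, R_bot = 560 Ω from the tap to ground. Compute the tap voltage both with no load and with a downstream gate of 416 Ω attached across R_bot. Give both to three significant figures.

Unloaded: 2.10 V; loaded: 0.941 V

Open-circuit: V = 23.5 × 560/(5720 + 560) = 2.10 V.
With the load, R_bot becomes R_bot‖R_L = 238.7 Ω, so V = 23.5 × 238.7/5959 = 0.941 V.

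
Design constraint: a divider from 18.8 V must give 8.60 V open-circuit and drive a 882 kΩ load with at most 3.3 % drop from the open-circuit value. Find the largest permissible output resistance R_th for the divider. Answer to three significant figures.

Loading drop = R_th/(R_th + R_L) ≤ 0.0330, so R_th ≤ R_L · ε/(1−ε) = 882 kΩ × 0.0330/0.9670 = 30.1 kΩ.
(Any R1, R2 with R2/(R1+R2) = 0.457 and R1‖R2 ≤ 30.1 kΩ will meet the spec.)

R_th ≤ 30.1 kΩ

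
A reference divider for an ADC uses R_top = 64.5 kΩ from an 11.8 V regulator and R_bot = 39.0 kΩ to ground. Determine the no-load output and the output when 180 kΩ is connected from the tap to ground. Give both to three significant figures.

Open-circuit: V = 11.8 × 39.0/(64.5 + 39.0) = 4.45 V.
With the load, R_bot becomes R_bot‖R_L = 32.05 kΩ, so V = 11.8 × 32.05/96.55 = 3.92 V.

Unloaded: 4.45 V; loaded: 3.92 V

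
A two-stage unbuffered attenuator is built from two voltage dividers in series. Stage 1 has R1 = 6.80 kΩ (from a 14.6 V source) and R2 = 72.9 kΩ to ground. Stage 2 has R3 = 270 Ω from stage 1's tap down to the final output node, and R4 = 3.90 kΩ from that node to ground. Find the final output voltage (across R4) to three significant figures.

V_out ≈ 5.01 V

Stage 2 presents R3+R4 = 4170 Ω as a load on stage 1's tap.
Stage 1's lower leg becomes R2‖(R3+R4) = 3944 Ω, so V_mid = 14.6 × 3944/10740 = 5.360 V.
Stage 2 is itself unloaded: V_out = V_mid × R4/(R3+R4) = 5.360 × 3900/4170 = 5.01 V.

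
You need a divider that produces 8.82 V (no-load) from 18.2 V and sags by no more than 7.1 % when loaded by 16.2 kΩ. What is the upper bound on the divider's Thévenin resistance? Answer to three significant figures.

Loading drop = R_th/(R_th + R_L) ≤ 0.0710, so R_th ≤ R_L · ε/(1−ε) = 16.2 kΩ × 0.0710/0.9290 = 1.24 kΩ.

R_th ≤ 1.24 kΩ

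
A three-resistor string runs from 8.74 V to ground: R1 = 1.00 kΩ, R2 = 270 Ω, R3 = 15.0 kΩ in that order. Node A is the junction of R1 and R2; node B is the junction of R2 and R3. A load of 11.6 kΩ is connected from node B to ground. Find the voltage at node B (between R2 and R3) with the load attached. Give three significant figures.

V ≈ 7.32 V

At node B, R3 is in parallel with the load: R3‖R_L = 6541 Ω.
Below node A the resistance is R2 + (R3‖R_L) = 6811 Ω, so V_A = 8.74 × 6811/7811 = 7.621 V.
Then V_B = V_A × (R3‖R_L)/(R2 + R3‖R_L) = 7.621 × 6541/6811 = 7.32 V.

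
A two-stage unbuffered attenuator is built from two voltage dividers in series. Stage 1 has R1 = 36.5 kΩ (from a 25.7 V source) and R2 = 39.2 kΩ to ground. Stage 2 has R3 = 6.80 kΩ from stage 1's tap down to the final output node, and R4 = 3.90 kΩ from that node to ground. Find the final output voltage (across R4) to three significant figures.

V_out ≈ 1.75 V

Stage 2 presents R3+R4 = 10.70 kΩ as a load on stage 1's tap.
Stage 1's lower leg becomes R2‖(R3+R4) = 8.406 kΩ, so V_mid = 25.7 × 8.406/44.91 = 4.811 V.
Stage 2 is itself unloaded: V_out = V_mid × R4/(R3+R4) = 4.811 × 3.90/10.70 = 1.75 V.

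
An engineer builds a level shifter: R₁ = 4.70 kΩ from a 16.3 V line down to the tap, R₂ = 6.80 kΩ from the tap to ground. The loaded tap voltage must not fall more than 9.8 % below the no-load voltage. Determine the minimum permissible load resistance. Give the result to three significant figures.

Output resistance R_th = R₁‖R₂ = (4.70 × 6.80)/11.50 = 2.779 kΩ.
The fractional drop is R_th/(R_th + R_L); requiring this ≤ 0.0980 gives R_L ≥ R_th(1/0.0980 − 1) = 2.779 × 9.204 = 25.6 kΩ.

R_L(min) ≈ 25.6 kΩ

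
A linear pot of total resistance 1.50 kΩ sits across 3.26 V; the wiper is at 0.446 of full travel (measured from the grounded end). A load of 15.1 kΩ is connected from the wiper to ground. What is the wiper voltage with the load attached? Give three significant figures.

The wiper splits the pot into (1−α)R = 831.0 Ω above and αR = 669.0 Ω below.
Lower section ‖ load = 640.6 Ω.
V_wiper = 3.26 × 640.6/(831.0 + 640.6) = 1.42 V.

V ≈ 1.42 V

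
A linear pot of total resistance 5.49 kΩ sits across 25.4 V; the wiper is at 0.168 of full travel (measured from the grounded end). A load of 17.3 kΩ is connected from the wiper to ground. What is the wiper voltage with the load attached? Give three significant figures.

The wiper splits the pot into (1−α)R = 4568 Ω above and αR = 922.3 Ω below.
Lower section ‖ load = 875.6 Ω.
V_wiper = 25.4 × 875.6/(4568 + 875.6) = 4.09 V.

V ≈ 4.09 V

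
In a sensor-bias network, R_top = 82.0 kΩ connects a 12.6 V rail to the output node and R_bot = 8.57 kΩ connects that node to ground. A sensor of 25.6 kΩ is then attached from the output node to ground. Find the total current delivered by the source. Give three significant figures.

I ≈ 0.143 mA

R_bot‖R_L = 6.421 kΩ, so the source sees R_top + R_bot‖R_L = 88.42 kΩ.
I = 12.6 V / 88.42 kΩ = 0.143 mA.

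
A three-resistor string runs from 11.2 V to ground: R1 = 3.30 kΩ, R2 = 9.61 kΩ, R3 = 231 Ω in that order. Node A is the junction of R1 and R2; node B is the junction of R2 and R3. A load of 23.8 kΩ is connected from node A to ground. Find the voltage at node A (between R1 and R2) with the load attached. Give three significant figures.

V ≈ 7.60 V

Below node A the series string R2+R3 = 9841 Ω sits in parallel with the 23800 Ω load: 6962 Ω.
V_A = 11.2 × 6962/(3300 + 6962) = 7.60 V.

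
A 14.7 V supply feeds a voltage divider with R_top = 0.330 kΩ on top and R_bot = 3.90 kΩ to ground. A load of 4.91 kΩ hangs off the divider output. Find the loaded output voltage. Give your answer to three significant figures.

The load sits in parallel with R_bot: R_bot‖R_L = (3900 × 4910) / (3900 + 4910) = 2174 Ω.
V_out = 14.7 × 2174 / (330 + 2174) = 14.7 × 2174/2504 = 12.8 V.

V_out ≈ 12.8 V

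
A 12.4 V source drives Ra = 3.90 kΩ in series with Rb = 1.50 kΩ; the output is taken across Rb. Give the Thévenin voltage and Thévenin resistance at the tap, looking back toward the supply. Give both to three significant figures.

V_th = 3.44 V, R_th = 1.08 kΩ

V_th is the open-circuit tap voltage: 12.4 × 1.50/(3.90 + 1.50) = 3.44 V.
With the supply zeroed, Ra and Rb appear in parallel from the tap: R_th = Ra‖Rb = (3.90 × 1.50)/5.400 = 1.08 kΩ.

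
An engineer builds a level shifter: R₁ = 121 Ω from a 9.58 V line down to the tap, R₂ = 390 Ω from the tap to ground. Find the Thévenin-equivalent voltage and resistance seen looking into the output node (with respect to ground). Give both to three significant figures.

V_th is the open-circuit tap voltage: 9.58 × 390/(121 + 390) = 7.31 V.
With the supply zeroed, R₁ and R₂ appear in parallel from the tap: R_th = R₁‖R₂ = (121 × 390)/511.0 = 92.3 Ω.

V_th = 7.31 V, R_th = 92.3 Ω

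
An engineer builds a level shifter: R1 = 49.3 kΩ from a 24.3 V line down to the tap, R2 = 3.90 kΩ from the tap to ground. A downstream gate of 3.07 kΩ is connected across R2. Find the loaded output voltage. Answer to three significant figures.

V_out ≈ 0.818 V

The load sits in parallel with R2: R2‖R_L = (3.90 × 3.07) / (3.90 + 3.07) = 1.718 kΩ.
V_out = 24.3 × 1.718 / (49.3 + 1.718) = 24.3 × 1.718/51.02 = 0.818 V.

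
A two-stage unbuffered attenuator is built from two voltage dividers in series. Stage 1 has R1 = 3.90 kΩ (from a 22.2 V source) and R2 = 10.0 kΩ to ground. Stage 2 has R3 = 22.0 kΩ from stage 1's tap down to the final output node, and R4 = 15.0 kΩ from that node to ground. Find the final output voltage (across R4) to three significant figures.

Stage 2 presents R3+R4 = 37.00 kΩ as a load on stage 1's tap.
Stage 1's lower leg becomes R2‖(R3+R4) = 7.872 kΩ, so V_mid = 22.2 × 7.872/11.77 = 14.85 V.
Stage 2 is itself unloaded: V_out = V_mid × R4/(R3+R4) = 14.85 × 15.0/37.00 = 6.02 V.

V_out ≈ 6.02 V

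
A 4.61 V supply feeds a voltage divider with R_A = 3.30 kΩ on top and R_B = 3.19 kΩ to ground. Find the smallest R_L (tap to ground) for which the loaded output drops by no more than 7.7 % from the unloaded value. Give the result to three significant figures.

R_L(min) ≈ 19.4 kΩ

Output resistance R_th = R_A‖R_B = (3.30 × 3.19)/6.490 = 1.622 kΩ.
The fractional drop is R_th/(R_th + R_L); requiring this ≤ 0.0770 gives R_L ≥ R_th(1/0.0770 − 1) = 1.622 × 11.99 = 19.4 kΩ.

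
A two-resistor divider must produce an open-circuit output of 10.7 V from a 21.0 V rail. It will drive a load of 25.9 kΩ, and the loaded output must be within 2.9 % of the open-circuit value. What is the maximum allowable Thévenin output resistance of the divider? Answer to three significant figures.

Loading drop = R_th/(R_th + R_L) ≤ 0.0290, so R_th ≤ R_L · ε/(1−ε) = 25.9 kΩ × 0.0290/0.9710 = 774 Ω.
(Any R1, R2 with R2/(R1+R2) = 0.510 and R1‖R2 ≤ 774 Ω will meet the spec.)

R_th ≤ 774 Ω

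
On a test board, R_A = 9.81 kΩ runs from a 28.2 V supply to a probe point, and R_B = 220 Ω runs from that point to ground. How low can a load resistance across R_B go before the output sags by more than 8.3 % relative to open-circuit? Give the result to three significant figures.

R_L(min) ≈ 2.38 kΩ

Output resistance R_th = R_A‖R_B = (9810 × 220)/10030 = 215.2 Ω.
The fractional drop is R_th/(R_th + R_L); requiring this ≤ 0.0830 gives R_L ≥ R_th(1/0.0830 − 1) = 215.2 × 11.05 = 2.38 kΩ.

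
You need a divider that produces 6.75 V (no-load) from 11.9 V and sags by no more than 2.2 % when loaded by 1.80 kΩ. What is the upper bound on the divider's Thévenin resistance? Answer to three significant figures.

Loading drop = R_th/(R_th + R_L) ≤ 0.0220, so R_th ≤ R_L · ε/(1−ε) = 1.80 kΩ × 0.0220/0.9780 = 40.5 Ω.
(Any R1, R2 with R2/(R1+R2) = 0.567 and R1‖R2 ≤ 40.5 Ω will meet the spec.)

R_th ≤ 40.5 Ω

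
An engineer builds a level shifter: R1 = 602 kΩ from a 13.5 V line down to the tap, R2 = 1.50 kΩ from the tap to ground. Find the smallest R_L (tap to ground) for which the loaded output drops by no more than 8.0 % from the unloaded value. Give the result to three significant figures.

R_L(min) ≈ 17.2 kΩ

Output resistance R_th = R1‖R2 = (602 × 1.50)/603.5 = 1.496 kΩ.
The fractional drop is R_th/(R_th + R_L); requiring this ≤ 0.0800 gives R_L ≥ R_th(1/0.0800 − 1) = 1.496 × 11.50 = 17.2 kΩ.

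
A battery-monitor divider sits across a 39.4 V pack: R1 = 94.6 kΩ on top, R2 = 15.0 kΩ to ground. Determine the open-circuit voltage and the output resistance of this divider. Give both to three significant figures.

V_th is the open-circuit tap voltage: 39.4 × 15.0/(94.6 + 15.0) = 5.39 V.
With the supply zeroed, R1 and R2 appear in parallel from the tap: R_th = R1‖R2 = (94.6 × 15.0)/109.6 = 12.9 kΩ.

V_th = 5.39 V, R_th = 12.9 kΩ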